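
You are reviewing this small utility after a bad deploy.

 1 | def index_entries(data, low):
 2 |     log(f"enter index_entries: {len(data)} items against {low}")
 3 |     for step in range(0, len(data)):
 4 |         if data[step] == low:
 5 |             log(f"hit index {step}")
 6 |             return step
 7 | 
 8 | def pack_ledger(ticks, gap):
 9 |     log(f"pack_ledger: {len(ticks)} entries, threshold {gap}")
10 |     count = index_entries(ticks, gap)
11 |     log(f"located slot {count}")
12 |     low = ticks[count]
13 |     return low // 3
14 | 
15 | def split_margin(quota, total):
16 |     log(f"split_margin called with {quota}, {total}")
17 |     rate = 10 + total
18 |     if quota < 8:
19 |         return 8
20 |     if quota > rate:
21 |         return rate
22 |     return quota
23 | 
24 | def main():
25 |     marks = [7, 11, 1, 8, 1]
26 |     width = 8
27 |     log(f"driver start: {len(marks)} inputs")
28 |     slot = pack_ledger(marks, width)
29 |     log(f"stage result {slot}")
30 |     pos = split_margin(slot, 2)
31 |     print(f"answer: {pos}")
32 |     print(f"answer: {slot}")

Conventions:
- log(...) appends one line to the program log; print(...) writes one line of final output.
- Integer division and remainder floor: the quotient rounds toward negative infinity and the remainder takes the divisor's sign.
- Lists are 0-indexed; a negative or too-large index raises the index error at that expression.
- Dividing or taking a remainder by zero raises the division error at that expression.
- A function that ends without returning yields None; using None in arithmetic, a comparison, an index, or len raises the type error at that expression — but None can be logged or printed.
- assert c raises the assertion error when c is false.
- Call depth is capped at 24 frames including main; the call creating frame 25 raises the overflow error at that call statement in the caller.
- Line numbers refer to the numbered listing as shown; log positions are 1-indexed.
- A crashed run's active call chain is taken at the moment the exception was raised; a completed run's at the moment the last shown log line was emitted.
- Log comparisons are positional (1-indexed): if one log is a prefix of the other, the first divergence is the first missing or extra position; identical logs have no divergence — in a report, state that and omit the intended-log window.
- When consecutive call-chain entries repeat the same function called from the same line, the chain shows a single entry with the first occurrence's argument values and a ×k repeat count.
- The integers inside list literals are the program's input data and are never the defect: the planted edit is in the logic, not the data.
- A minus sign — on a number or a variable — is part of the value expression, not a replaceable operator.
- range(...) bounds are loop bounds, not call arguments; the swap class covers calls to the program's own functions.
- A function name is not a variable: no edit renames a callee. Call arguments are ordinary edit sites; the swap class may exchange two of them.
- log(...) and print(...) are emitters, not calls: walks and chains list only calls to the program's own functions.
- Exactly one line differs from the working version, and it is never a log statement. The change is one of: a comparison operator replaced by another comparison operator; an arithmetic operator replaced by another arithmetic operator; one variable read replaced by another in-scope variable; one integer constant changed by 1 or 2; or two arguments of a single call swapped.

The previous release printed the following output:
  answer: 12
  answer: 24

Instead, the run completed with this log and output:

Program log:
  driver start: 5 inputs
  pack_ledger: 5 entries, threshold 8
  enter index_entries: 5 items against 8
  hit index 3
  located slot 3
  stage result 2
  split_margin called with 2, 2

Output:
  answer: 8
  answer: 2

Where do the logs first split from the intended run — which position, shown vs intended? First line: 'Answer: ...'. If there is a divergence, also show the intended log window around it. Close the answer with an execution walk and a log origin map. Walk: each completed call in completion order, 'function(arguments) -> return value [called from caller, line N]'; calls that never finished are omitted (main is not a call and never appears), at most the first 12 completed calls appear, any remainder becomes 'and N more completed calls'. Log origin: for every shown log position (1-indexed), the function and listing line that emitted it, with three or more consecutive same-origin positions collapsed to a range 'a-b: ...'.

Answer: at position 6 the run shows 'stage result 2' where the working version logs 'stage result 24'.
Intended log window:
  4: hit index 3
  5: located slot 3
  6: stage result 24
  7: split_margin called with 24, 2
Execution walk:
  index_entries([7, 11, 1, 8, 1], 8) -> 3  [called from pack_ledger, line 10]
  pack_ledger([7, 11, 1, 8, 1], 8) -> 2  [called from main, line 28]
  split_margin(2, 2) -> 8  [called from main, line 30]
Origin of each log line:
  1: emitted by main (line 27)
  2: emitted by pack_ledger (line 9)
  3: emitted by index_entries (line 2)
  4: emitted by index_entries (line 5)
  5: emitted by pack_ledger (line 11)
  6: emitted by main (line 29)
  7: emitted by split_margin (line 16)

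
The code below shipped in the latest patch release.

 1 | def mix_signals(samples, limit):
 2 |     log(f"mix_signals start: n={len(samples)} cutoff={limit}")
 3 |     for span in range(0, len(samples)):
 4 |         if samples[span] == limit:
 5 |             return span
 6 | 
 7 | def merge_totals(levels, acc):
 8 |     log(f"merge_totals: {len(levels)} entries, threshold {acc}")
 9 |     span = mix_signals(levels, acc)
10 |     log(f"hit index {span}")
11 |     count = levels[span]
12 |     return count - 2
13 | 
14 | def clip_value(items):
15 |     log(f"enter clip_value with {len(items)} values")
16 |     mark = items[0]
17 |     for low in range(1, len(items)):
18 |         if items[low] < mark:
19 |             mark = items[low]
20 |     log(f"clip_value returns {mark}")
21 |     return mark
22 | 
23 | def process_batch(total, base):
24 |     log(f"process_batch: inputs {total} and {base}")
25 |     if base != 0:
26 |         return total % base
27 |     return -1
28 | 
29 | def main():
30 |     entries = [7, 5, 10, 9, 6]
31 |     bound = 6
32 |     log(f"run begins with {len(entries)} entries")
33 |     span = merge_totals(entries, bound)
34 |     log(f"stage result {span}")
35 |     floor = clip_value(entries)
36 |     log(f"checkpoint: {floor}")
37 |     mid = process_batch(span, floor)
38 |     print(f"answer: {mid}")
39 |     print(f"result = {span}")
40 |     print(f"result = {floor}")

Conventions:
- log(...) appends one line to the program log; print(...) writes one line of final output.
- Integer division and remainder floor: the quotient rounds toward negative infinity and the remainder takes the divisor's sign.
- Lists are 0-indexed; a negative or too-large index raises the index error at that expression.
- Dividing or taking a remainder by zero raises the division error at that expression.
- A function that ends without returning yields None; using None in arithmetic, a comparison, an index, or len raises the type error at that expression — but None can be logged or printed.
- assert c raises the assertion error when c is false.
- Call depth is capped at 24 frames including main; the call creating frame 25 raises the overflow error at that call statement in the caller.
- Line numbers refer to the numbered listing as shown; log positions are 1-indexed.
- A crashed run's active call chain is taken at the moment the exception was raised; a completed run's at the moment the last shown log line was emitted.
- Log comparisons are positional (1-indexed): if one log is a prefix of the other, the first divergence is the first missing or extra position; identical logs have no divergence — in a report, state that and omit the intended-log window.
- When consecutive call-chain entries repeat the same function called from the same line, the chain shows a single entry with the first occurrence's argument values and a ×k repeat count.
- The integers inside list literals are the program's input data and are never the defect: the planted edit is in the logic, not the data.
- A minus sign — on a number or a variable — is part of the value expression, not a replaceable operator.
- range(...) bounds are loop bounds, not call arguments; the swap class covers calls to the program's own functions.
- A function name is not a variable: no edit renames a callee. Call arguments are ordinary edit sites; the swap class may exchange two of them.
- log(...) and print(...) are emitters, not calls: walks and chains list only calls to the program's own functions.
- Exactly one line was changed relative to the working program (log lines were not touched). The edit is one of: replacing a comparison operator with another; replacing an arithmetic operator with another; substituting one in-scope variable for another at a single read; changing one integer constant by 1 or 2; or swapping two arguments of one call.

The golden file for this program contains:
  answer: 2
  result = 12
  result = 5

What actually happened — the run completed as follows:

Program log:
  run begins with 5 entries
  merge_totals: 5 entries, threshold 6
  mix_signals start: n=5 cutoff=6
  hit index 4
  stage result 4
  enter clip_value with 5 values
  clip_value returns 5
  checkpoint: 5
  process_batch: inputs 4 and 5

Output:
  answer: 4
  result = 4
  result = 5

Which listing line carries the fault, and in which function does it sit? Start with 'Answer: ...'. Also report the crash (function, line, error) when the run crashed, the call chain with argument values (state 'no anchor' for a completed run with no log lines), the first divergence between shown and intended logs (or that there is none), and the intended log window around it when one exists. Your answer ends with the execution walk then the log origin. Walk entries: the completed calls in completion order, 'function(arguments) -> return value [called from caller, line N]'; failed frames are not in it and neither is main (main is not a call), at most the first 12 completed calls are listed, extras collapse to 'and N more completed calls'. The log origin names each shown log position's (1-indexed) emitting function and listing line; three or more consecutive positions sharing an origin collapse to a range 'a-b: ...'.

Answer: the defect is in merge_totals at line 12.
Core observation: At log position 5 the runs split — shown 'stage result 4', but the working version logs 'stage result 12'.
Call chain: main -> process_batch(4, 5) (called at line 37).
First divergence: position 5 — shown 'stage result 4', intended 'stage result 12'.
Intended log window:
  3: mix_signals start: n=5 cutoff=6
  4: hit index 4
  5: stage result 12
  6: enter clip_value with 5 values
Execution walk:
  mix_signals([7, 5, 10, 9, 6], 6) -> 4  [called from merge_totals, line 9]
  merge_totals([7, 5, 10, 9, 6], 6) -> 4  [called from main, line 33]
  clip_value([7, 5, 10, 9, 6]) -> 5  [called from main, line 35]
  process_batch(4, 5) -> 4  [called from main, line 37]
Log line origins:
  1: from main, line 32
  2: from merge_totals, line 8
  3: from mix_signals, line 2
  4: from merge_totals, line 10
  5: from main, line 34
  6: from clip_value, line 15
  7: from clip_value, line 20
  8: from main, line 36
  9: from process_batch, line 24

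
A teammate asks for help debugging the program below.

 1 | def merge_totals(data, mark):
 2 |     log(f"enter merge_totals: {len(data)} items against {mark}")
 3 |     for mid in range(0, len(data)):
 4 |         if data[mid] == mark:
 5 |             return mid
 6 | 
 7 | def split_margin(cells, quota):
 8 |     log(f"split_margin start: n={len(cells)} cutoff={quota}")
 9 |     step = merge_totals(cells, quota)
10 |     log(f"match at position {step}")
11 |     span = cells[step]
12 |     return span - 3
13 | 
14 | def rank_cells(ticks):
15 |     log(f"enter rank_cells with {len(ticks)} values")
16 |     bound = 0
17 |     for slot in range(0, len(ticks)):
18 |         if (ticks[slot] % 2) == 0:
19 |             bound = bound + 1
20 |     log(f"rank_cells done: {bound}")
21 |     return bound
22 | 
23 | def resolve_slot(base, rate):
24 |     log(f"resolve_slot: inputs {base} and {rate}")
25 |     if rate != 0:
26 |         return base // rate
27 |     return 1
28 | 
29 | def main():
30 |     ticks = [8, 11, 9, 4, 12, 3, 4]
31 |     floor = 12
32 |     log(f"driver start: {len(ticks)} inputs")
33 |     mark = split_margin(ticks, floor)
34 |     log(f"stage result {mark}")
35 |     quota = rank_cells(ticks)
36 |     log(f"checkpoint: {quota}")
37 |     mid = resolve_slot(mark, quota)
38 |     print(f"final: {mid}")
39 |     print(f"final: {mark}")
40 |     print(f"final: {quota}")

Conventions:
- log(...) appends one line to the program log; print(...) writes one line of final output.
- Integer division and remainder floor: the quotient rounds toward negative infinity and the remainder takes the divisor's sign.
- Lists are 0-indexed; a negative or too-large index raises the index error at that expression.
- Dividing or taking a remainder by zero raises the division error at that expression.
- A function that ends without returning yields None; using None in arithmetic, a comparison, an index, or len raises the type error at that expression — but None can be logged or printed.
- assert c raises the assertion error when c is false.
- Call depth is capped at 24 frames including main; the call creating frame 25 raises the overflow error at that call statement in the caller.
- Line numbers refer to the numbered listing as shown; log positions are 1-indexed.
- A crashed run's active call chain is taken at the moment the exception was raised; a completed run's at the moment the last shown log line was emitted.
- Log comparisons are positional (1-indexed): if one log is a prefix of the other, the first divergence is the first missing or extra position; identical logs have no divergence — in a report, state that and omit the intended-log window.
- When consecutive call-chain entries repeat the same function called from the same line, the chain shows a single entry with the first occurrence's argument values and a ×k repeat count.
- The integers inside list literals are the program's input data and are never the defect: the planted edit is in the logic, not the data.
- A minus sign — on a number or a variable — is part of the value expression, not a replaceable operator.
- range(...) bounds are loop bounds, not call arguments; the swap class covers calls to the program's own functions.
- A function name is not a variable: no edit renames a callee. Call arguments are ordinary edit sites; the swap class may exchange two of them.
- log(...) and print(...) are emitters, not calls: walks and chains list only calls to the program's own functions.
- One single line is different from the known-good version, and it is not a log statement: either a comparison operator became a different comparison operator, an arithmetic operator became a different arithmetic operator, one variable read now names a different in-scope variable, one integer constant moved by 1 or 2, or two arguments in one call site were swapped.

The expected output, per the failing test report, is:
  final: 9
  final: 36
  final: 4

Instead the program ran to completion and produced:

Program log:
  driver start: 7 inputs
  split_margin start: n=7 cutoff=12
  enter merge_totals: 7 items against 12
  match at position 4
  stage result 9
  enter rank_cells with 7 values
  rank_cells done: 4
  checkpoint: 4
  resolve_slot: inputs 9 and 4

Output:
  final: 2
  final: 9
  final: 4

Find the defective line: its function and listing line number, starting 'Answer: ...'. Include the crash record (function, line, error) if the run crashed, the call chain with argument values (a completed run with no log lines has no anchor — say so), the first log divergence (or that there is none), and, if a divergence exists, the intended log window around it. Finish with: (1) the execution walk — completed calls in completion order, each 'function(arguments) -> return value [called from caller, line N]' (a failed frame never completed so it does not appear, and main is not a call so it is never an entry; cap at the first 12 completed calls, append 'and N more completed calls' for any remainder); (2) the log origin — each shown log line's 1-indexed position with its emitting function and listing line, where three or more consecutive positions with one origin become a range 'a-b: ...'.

Answer: the defect is in split_margin at line 12.
Core observation: Position 5 is the first bad log line: 'stage result 9' should read 'stage result 36'.
Call chain: main -> resolve_slot(9, 4) (called at line 37).
First divergence: position 5 — the shown line 'stage result 9' should read 'stage result 36'.
Intended log window:
  3: enter merge_totals: 7 items against 12
  4: match at position 4
  5: stage result 36
  6: enter rank_cells with 7 values
Execution walk:
  merge_totals([8, 11, 9, 4, 12, 3, 4], 12) -> 4  [called from split_margin, line 9]
  split_margin([8, 11, 9, 4, 12, 3, 4], 12) -> 9  [called from main, line 33]
  rank_cells([8, 11, 9, 4, 12, 3, 4]) -> 4  [called from main, line 35]
  resolve_slot(9, 4) -> 2  [called from main, line 37]
Log origins:
  1: from main, line 32
  2: from split_margin, line 8
  3: from merge_totals, line 2
  4: from split_margin, line 10
  5: from main, line 34
  6: from rank_cells, line 15
  7: from rank_cells, line 20
  8: from main, line 36
  9: from resolve_slot, line 24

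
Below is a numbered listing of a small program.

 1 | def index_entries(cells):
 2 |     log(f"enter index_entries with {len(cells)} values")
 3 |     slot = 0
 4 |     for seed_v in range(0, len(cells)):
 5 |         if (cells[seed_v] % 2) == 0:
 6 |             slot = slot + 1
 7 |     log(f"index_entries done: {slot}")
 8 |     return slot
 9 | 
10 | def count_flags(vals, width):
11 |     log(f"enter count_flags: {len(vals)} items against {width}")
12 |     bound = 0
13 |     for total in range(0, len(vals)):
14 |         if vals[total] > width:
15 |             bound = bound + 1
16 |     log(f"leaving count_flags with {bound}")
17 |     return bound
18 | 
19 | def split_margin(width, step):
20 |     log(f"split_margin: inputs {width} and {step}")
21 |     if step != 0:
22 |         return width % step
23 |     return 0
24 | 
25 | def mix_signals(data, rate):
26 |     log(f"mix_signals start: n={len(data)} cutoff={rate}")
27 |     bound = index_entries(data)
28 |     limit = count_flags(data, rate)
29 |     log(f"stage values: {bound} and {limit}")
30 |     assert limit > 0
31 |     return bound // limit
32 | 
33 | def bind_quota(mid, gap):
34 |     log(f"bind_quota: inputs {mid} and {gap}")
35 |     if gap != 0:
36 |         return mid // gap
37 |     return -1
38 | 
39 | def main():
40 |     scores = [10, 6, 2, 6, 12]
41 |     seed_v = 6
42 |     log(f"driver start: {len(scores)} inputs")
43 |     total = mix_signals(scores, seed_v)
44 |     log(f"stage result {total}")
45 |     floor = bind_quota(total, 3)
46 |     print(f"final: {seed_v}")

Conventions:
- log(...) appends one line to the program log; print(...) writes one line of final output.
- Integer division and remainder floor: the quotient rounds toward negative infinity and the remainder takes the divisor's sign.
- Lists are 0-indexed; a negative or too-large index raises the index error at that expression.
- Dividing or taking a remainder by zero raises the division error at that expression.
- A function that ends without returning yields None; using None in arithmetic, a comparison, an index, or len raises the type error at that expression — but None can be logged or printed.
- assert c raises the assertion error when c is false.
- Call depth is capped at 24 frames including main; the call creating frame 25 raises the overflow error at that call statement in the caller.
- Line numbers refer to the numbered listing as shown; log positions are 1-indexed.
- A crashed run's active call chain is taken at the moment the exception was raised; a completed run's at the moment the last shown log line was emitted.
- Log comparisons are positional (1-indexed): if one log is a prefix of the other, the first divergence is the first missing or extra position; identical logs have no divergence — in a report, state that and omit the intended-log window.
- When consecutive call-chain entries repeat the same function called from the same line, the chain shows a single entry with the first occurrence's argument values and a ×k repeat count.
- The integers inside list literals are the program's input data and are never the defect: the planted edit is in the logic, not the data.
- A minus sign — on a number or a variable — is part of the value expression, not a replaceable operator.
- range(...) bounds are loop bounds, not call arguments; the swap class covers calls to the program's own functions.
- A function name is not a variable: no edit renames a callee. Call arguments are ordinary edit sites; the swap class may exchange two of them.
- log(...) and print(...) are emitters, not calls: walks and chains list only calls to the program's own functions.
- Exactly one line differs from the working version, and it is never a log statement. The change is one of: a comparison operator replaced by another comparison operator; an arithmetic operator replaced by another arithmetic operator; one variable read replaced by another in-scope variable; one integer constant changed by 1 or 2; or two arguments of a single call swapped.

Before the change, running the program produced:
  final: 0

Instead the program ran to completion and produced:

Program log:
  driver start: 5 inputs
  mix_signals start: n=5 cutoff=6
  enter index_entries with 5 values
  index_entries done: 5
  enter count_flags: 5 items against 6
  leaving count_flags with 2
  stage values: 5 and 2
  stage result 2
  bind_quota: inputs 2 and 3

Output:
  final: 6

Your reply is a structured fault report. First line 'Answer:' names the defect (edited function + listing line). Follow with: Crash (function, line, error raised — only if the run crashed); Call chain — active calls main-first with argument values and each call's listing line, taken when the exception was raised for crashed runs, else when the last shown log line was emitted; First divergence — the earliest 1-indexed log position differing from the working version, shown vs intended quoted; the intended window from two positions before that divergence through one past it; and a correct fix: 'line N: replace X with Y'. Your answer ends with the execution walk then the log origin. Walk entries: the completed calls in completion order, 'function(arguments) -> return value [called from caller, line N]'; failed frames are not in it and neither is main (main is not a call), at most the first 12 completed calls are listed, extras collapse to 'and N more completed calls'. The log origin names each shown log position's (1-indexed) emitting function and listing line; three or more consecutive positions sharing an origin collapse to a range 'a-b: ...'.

Answer: the defect is in main at line 46.
Key observation: The logs agree in full; only the final output differs.
Call chain: main -> bind_quota(2, 3) (called at line 45).
First divergence: none; the two logs match at every position.
Execution walk:
  index_entries([10, 6, 2, 6, 12]) -> 5  [called from mix_signals, line 27]
  count_flags([10, 6, 2, 6, 12], 6) -> 2  [called from mix_signals, line 28]
  mix_signals([10, 6, 2, 6, 12], 6) -> 2  [called from main, line 43]
  bind_quota(2, 3) -> 0  [called from main, line 45]
Log line origins:
  1: emitted by main (line 42)
  2: emitted by mix_signals (line 26)
  3: emitted by index_entries (line 2)
  4: emitted by index_entries (line 7)
  5: emitted by count_flags (line 11)
  6: emitted by count_flags (line 16)
  7: emitted by mix_signals (line 29)
  8: emitted by main (line 44)
  9: emitted by bind_quota (line 34)
A correct fix: line 46: replace `seed_v` with `floor`.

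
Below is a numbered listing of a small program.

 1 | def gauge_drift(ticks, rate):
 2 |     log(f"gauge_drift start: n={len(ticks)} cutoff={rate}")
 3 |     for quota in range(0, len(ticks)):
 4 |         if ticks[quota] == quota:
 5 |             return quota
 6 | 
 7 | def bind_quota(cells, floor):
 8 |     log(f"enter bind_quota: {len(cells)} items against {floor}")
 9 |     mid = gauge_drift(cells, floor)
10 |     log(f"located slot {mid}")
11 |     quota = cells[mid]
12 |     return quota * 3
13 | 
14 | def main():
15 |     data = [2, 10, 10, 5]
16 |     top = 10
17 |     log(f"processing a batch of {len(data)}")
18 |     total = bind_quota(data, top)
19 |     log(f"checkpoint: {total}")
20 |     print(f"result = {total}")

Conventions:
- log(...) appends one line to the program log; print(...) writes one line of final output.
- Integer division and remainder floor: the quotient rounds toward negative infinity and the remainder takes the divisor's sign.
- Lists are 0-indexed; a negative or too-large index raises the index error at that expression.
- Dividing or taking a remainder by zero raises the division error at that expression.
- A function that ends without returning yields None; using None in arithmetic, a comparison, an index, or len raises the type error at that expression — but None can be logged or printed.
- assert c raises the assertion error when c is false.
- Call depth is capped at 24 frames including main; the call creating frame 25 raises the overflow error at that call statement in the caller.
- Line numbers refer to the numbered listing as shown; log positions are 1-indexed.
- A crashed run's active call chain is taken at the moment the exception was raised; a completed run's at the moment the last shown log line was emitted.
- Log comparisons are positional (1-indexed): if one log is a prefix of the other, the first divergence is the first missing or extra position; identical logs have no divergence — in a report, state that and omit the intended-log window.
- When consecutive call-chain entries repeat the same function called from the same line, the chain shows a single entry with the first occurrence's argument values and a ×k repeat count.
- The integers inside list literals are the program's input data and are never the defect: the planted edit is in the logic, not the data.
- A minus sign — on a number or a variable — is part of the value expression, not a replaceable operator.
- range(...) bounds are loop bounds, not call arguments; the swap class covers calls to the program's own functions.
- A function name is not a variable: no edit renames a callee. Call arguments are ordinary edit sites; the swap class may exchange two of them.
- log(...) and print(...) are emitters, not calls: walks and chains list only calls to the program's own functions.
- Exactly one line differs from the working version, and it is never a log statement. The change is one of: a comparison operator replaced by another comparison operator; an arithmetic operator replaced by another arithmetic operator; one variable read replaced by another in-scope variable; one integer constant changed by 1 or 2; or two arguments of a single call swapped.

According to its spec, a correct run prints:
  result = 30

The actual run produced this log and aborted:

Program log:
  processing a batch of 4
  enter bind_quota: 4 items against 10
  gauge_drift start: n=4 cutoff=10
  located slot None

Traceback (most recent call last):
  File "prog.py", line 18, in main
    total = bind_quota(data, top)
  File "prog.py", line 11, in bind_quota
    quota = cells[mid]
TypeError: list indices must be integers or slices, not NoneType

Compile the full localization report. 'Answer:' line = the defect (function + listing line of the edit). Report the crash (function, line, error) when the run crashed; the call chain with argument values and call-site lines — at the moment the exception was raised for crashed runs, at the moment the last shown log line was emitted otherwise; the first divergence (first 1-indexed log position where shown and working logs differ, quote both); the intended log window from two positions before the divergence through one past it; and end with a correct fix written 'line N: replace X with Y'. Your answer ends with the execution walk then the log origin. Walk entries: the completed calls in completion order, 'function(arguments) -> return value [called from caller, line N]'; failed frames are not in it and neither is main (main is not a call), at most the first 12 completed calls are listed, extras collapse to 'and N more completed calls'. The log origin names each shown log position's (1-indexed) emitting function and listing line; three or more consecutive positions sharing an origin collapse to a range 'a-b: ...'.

Answer: the defect is in gauge_drift at line 4.
Key observation: The earliest visible damage is log position 4 — 'located slot None' rather than the intended 'located slot 1'.
Crash: bind_quota, line 11, TypeError.
Call chain: main -> bind_quota([2, 10, 10, 5], 10) (called at line 18).
First divergence: position 4 — shown 'located slot None', intended 'located slot 1'.
Intended log window:
  2: enter bind_quota: 4 items against 10
  3: gauge_drift start: n=4 cutoff=10
  4: located slot 1
  5: checkpoint: 30
Execution walk:
  gauge_drift([2, 10, 10, 5], 10) -> None  [called from bind_quota, line 9]
Log line origins:
  1: logged in main at line 17
  2: logged in bind_quota at line 8
  3: logged in gauge_drift at line 2
  4: logged in bind_quota at line 10
A correct fix: line 4: replace `ticks[quota] == quota` with `ticks[quota] == rate`.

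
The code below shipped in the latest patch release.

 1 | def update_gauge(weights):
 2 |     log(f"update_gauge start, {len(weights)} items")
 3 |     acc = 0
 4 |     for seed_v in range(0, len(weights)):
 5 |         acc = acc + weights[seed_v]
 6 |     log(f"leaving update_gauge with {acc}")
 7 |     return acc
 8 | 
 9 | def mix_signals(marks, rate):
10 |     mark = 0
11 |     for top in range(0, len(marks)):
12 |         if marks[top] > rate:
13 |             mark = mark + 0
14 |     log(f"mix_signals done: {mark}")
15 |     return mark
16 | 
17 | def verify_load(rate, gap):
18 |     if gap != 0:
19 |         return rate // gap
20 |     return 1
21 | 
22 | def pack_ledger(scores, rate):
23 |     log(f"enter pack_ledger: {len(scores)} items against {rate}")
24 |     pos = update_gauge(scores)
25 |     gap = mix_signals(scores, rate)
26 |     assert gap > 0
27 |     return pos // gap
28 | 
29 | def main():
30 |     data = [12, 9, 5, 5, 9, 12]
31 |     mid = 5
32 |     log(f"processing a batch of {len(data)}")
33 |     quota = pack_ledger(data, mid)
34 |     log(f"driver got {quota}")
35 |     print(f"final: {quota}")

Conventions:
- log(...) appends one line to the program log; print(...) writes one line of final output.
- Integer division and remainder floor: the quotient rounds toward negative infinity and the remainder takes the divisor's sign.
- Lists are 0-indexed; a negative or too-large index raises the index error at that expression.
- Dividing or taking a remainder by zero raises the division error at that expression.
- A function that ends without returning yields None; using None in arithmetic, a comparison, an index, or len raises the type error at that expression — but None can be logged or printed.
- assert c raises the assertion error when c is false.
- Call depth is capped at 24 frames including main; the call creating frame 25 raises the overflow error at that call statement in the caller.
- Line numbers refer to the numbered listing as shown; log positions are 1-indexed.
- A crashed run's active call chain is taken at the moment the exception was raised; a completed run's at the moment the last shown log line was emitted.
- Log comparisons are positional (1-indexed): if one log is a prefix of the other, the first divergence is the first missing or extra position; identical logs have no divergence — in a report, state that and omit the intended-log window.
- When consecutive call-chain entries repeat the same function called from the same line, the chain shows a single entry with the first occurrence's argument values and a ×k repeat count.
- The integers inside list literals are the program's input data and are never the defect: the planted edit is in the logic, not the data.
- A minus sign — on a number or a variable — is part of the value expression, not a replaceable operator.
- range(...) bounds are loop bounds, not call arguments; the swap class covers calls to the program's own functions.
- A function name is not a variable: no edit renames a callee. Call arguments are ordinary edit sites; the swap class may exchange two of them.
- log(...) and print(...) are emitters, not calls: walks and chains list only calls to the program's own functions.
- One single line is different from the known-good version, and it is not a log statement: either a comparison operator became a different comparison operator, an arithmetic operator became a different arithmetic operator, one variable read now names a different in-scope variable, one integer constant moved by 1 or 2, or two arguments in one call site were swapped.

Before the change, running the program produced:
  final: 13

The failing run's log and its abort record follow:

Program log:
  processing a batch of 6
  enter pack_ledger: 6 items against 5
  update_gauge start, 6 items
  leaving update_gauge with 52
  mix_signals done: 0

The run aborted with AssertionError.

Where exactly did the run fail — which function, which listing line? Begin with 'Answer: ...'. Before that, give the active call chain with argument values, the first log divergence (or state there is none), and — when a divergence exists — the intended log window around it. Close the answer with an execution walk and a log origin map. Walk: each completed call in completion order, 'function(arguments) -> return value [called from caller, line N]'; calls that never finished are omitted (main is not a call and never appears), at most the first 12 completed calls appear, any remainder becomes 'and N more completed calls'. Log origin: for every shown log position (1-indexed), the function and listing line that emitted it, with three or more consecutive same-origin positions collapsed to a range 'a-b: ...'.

Answer: the error was raised in pack_ledger, line 26.
Key fact: Position 5 is the first bad log line: 'mix_signals done: 0' should read 'mix_signals done: 4'.
Call chain: main -> pack_ledger([12, 9, 5, 5, 9, 12], 5) (called at line 33).
First divergence: position 5 — the shown line 'mix_signals done: 0' should read 'mix_signals done: 4'.
Intended log window:
  3: update_gauge start, 6 items
  4: leaving update_gauge with 52
  5: mix_signals done: 4
  6: driver got 13
Execution walk:
  update_gauge([12, 9, 5, 5, 9, 12]) -> 52  [called from pack_ledger, line 24]
  mix_signals([12, 9, 5, 5, 9, 12], 5) -> 0  [called from pack_ledger, line 25]
Log origins:
  1: from main, line 32
  2: from pack_ledger, line 23
  3: from update_gauge, line 2
  4: from update_gauge, line 6
  5: from mix_signals, line 14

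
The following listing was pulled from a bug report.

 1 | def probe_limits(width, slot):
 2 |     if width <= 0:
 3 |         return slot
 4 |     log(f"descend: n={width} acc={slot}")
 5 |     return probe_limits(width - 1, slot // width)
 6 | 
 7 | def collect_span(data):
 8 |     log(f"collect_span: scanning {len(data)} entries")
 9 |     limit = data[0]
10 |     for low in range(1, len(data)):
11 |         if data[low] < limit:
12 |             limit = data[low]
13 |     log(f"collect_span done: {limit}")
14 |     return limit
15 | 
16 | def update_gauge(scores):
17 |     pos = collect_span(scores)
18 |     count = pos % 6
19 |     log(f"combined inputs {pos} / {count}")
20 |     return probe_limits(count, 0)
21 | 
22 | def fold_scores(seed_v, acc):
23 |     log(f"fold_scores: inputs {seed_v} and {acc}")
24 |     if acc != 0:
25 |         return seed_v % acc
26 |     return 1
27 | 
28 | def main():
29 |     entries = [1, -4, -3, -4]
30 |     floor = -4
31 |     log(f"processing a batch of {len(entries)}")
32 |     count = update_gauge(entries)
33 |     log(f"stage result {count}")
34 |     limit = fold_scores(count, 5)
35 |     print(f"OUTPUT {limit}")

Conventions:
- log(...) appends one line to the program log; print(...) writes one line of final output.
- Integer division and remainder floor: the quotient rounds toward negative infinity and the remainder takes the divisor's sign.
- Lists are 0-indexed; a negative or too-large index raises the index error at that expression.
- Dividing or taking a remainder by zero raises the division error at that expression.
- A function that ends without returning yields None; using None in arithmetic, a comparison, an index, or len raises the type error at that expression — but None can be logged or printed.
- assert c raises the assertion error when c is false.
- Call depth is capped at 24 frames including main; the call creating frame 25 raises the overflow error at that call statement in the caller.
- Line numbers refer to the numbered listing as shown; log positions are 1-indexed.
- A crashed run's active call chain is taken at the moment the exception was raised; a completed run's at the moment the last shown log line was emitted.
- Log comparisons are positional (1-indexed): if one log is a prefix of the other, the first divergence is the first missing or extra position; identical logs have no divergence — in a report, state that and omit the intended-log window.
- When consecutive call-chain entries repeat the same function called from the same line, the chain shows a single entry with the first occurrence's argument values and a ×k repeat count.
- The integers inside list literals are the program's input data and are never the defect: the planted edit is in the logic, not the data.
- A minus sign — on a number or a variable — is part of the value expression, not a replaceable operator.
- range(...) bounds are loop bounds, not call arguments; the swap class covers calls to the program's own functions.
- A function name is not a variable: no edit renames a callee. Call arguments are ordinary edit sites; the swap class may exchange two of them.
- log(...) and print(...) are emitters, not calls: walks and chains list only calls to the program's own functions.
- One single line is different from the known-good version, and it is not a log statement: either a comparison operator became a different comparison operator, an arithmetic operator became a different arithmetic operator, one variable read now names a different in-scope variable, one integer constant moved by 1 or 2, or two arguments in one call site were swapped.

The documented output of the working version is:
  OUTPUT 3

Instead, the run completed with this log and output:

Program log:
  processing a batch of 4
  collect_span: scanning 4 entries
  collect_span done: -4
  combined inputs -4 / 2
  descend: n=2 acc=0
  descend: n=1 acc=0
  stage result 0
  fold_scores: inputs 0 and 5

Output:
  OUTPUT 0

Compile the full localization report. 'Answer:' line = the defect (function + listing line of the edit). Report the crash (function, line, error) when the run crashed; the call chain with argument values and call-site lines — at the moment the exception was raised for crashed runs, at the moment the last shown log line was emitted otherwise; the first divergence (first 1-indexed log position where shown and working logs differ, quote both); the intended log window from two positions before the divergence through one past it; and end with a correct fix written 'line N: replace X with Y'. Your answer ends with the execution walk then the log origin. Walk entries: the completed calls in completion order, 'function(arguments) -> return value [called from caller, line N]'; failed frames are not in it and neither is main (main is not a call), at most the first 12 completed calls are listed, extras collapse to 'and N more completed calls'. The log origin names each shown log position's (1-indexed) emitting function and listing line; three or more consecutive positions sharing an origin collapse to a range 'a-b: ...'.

Answer: the defect is in probe_limits at line 5.
Key observation: Position 6 is the first bad log line: 'descend: n=1 acc=0' should read 'descend: n=1 acc=2'.
Call chain: main -> fold_scores(0, 5) (called at line 34).
First divergence: position 6 — shown 'descend: n=1 acc=0', intended 'descend: n=1 acc=2'.
Intended log window:
  4: combined inputs -4 / 2
  5: descend: n=2 acc=0
  6: descend: n=1 acc=2
  7: stage result 3
Execution walk:
  collect_span([1, -4, -3, -4]) -> -4  [called from update_gauge, line 17]
  probe_limits(0, 0) -> 0  [called from probe_limits, line 5]
  probe_limits(1, 0) -> 0  [called from probe_limits, line 5]
  probe_limits(2, 0) -> 0  [called from update_gauge, line 20]
  update_gauge([1, -4, -3, -4]) -> 0  [called from main, line 32]
  fold_scores(0, 5) -> 0  [called from main, line 34]
Log line origins:
  1: logged in main at line 31
  2: logged in collect_span at line 8
  3: logged in collect_span at line 13
  4: logged in update_gauge at line 19
  5: logged in probe_limits at line 4
  6: logged in probe_limits at line 4
  7: logged in main at line 33
  8: logged in fold_scores at line 23
A correct fix: line 5: replace `//` with `+`.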